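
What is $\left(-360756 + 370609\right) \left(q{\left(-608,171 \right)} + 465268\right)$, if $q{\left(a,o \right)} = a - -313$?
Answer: $4581378969$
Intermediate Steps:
$q{\left(a,o \right)} = 313 + a$ ($q{\left(a,o \right)} = a + 313 = 313 + a$)
$\left(-360756 + 370609\right) \left(q{\left(-608,171 \right)} + 465268\right) = \left(-360756 + 370609\right) \left(\left(313 - 608\right) + 465268\right) = 9853 \left(-295 + 465268\right) = 9853 \cdot 464973 = 4581378969$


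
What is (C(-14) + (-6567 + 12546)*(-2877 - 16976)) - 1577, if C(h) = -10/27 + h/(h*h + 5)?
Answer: -214733119972/1809 ≈ -1.1870e+8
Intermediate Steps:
C(h) = -10/27 + h/(5 + h**2) (C(h) = -10*1/27 + h/(h**2 + 5) = -10/27 + h/(5 + h**2))
(C(-14) + (-6567 + 12546)*(-2877 - 16976)) - 1577 = ((-50 - 10*(-14)**2 + 27*(-14))/(27*(5 + (-14)**2)) + (-6567 + 12546)*(-2877 - 16976)) - 1577 = ((-50 - 10*196 - 378)/(27*(5 + 196)) + 5979*(-19853)) - 1577 = ((1/27)*(-50 - 1960 - 378)/201 - 118701087) - 1577 = ((1/27)*(1/201)*(-2388) - 118701087) - 1577 = (-796/1809 - 118701087) - 1577 = -214730267179/1809 - 1577 = -214733119972/1809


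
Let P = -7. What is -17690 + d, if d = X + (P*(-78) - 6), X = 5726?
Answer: -11424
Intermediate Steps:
d = 6266 (d = 5726 + (-7*(-78) - 6) = 5726 + (546 - 6) = 5726 + 540 = 6266)
-17690 + d = -17690 + 6266 = -11424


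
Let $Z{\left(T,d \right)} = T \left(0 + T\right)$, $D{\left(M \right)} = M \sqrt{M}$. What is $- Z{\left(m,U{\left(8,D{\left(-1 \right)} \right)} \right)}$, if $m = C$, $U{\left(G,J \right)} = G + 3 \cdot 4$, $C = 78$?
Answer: $-6084$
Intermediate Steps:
$D{\left(M \right)} = M^{\frac{3}{2}}$
$U{\left(G,J \right)} = 12 + G$ ($U{\left(G,J \right)} = G + 12 = 12 + G$)
$m = 78$
$Z{\left(T,d \right)} = T^{2}$ ($Z{\left(T,d \right)} = T T = T^{2}$)
$- Z{\left(m,U{\left(8,D{\left(-1 \right)} \right)} \right)} = - 78^{2} = \left(-1\right) 6084 = -6084$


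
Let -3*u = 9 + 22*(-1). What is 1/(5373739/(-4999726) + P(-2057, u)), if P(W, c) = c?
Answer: 14999178/48875221 ≈ 0.30689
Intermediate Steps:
u = 13/3 (u = -(9 + 22*(-1))/3 = -(9 - 22)/3 = -⅓*(-13) = 13/3 ≈ 4.3333)
1/(5373739/(-4999726) + P(-2057, u)) = 1/(5373739/(-4999726) + 13/3) = 1/(5373739*(-1/4999726) + 13/3) = 1/(-5373739/4999726 + 13/3) = 1/(48875221/14999178) = 14999178/48875221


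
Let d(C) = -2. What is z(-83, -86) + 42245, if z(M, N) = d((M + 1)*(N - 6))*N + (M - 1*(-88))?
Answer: 42422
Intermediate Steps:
z(M, N) = 88 + M - 2*N (z(M, N) = -2*N + (M - 1*(-88)) = -2*N + (M + 88) = -2*N + (88 + M) = 88 + M - 2*N)
z(-83, -86) + 42245 = (88 - 83 - 2*(-86)) + 42245 = (88 - 83 + 172) + 42245 = 177 + 42245 = 42422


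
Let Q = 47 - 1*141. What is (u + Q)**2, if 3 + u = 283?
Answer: 34596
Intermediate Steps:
u = 280 (u = -3 + 283 = 280)
Q = -94 (Q = 47 - 141 = -94)
(u + Q)**2 = (280 - 94)**2 = 186**2 = 34596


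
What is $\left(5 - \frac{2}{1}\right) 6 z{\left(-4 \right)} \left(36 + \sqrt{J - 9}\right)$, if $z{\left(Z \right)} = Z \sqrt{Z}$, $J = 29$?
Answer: $288 i \left(-18 - \sqrt{5}\right) \approx - 5828.0 i$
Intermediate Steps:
$z{\left(Z \right)} = Z^{\frac{3}{2}}$
$\left(5 - \frac{2}{1}\right) 6 z{\left(-4 \right)} \left(36 + \sqrt{J - 9}\right) = \left(5 - \frac{2}{1}\right) 6 \left(-4\right)^{\frac{3}{2}} \left(36 + \sqrt{29 - 9}\right) = \left(5 - 2\right) 6 \left(- 8 i\right) \left(36 + \sqrt{20}\right) = \left(5 - 2\right) 6 \left(- 8 i\right) \left(36 + 2 \sqrt{5}\right) = 3 \cdot 6 \left(- 8 i\right) \left(36 + 2 \sqrt{5}\right) = 18 \left(- 8 i\right) \left(36 + 2 \sqrt{5}\right) = - 144 i \left(36 + 2 \sqrt{5}\right)$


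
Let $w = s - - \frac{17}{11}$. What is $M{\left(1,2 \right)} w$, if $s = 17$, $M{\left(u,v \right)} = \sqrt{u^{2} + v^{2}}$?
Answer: $\frac{204 \sqrt{5}}{11} \approx 41.469$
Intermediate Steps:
$w = \frac{204}{11}$ ($w = 17 - - \frac{17}{11} = 17 + \frac{17}{11} = \frac{204}{11} \approx 18.545$)
$M{\left(1,2 \right)} w = \sqrt{1^{2} + 2^{2}} \cdot \frac{204}{11} = \sqrt{1 + 4} \cdot \frac{204}{11} = \sqrt{5} \cdot \frac{204}{11} = \frac{204 \sqrt{5}}{11}$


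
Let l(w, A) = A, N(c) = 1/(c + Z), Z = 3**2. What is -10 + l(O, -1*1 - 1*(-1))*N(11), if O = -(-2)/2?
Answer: -10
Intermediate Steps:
Z = 9
O = 1 (O = -(-2)/2 = -1*(-1) = 1)
N(c) = 1/(9 + c) (N(c) = 1/(c + 9) = 1/(9 + c))
-10 + l(O, -1*1 - 1*(-1))*N(11) = -10 + (-1*1 - 1*(-1))/(9 + 11) = -10 + (-1 + 1)/20 = -10 + 0*(1/20) = -10 + 0 = -10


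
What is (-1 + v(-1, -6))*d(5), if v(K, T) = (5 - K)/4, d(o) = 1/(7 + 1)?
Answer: 1/16 ≈ 0.062500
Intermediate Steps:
d(o) = ⅛ (d(o) = 1/8 = ⅛)
v(K, T) = 5/4 - K/4 (v(K, T) = (5 - K)*(¼) = 5/4 - K/4)
(-1 + v(-1, -6))*d(5) = (-1 + (5/4 - ¼*(-1)))*(⅛) = (-1 + (5/4 + ¼))*(⅛) = (-1 + 3/2)*(⅛) = (½)*(⅛) = 1/16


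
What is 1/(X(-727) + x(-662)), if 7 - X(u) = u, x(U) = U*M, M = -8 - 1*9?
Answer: 1/11988 ≈ 8.3417e-5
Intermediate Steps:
M = -17 (M = -8 - 9 = -17)
x(U) = -17*U (x(U) = U*(-17) = -17*U)
X(u) = 7 - u
1/(X(-727) + x(-662)) = 1/((7 - 1*(-727)) - 17*(-662)) = 1/((7 + 727) + 11254) = 1/(734 + 11254) = 1/11988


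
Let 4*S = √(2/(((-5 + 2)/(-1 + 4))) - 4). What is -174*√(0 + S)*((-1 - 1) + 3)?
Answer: -87*6^(¼)*√I ≈ -96.281 - 96.281*I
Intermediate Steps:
S = I*√6/4 (S = √(2/(((-5 + 2)/(-1 + 4))) - 4)/4 = √(2/((-3/3)) - 4)/4 = √(2/((-3*⅓)) - 4)/4 = √(2/(-1) - 4)/4 = √(2*(-1) - 4)/4 = √(-2 - 4)/4 = √(-6)/4 = (I*√6)/4 = I*√6/4 ≈ 0.61237*I)
-174*√(0 + S)*((-1 - 1) + 3) = -174*√(0 + I*√6/4)*((-1 - 1) + 3) = -174*√(I*√6/4)*(-2 + 3) = -174*6^(¼)*√I/2 = -87*6^(¼)*√I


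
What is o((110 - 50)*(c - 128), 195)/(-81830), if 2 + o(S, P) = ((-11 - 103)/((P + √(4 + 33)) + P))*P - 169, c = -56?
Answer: 34672473/12443315290 - 2223*√37/1244331529 ≈ 0.0027756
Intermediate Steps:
o(S, P) = -171 - 114*P/(√37 + 2*P) (o(S, P) = -2 + (((-11 - 103)/((P + √(4 + 33)) + P))*P - 169) = -2 + ((-114/((P + √37) + P))*P - 169) = -2 + ((-114/(√37 + 2*P))*P - 169) = -2 + (-114*P/(√37 + 2*P) - 169) = -2 + (-169 - 114*P/(√37 + 2*P)) = -171 - 114*P/(√37 + 2*P))
o((110 - 50)*(c - 128), 195)/(-81830) = (57*(-8*195 - 3*√37)/(√37 + 2*195))/(-81830) = (57*(-1560 - 3*√37)/(√37 + 390))*(-1/81830) = (57*(-1560 - 3*√37)/(390 + √37))*(-1/81830) = -57*(-1560 - 3*√37)/(81830*(390 + √37))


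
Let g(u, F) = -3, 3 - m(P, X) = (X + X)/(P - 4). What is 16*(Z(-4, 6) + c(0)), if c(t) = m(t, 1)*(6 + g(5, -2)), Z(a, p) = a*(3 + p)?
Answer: -408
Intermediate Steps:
m(P, X) = 3 - 2*X/(-4 + P) (m(P, X) = 3 - (X + X)/(P - 4) = 3 - 2*X/(-4 + P))
c(t) = 3*(-14 + 3*t)/(-4 + t) (c(t) = ((-12 - 2*1 + 3*t)/(-4 + t))*(6 - 3) = ((-12 - 2 + 3*t)/(-4 + t))*3 = ((-14 + 3*t)/(-4 + t))*3 = 3*(-14 + 3*t)/(-4 + t))
16*(Z(-4, 6) + c(0)) = 16*(-4*(3 + 6) + 3*(-14 + 3*0)/(-4 + 0)) = 16*(-4*9 + 3*(-14 + 0)/(-4)) = 16*(-36 + 3*(-1/4)*(-14)) = 16*(-36 + 21/2) = 16*(-51/2) = -408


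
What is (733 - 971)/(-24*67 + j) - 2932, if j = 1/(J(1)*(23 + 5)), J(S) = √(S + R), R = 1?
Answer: -11886669534860/4054321151 + 6664*√2/4054321151 ≈ -2931.9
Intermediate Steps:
J(S) = √(1 + S) (J(S) = √(S + 1) = √(1 + S))
j = √2/56 (j = 1/(√(1 + 1)*(23 + 5)) = 1/(√2*28) = 1/(28*√2) = √2/56 ≈ 0.025254)
(733 - 971)/(-24*67 + j) - 2932 = (733 - 971)/(-24*67 + √2/56) - 2932 = -238/(-1608 + √2/56) - 2932 = -2932 - 238/(-1608 + √2/56)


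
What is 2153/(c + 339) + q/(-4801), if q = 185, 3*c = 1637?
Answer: 30518669/12741854 ≈ 2.3951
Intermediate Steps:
c = 1637/3 (c = (⅓)*1637 = 1637/3 ≈ 545.67)
2153/(c + 339) + q/(-4801) = 2153/(1637/3 + 339) + 185/(-4801) = 2153/(2654/3) + 185*(-1/4801) = 2153*(3/2654) - 185/4801 = 6459/2654 - 185/4801 = 30518669/12741854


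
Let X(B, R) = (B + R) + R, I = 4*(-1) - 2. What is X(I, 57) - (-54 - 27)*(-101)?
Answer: -8073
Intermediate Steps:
I = -6 (I = -4 - 2 = -6)
X(B, R) = B + 2*R
X(I, 57) - (-54 - 27)*(-101) = (-6 + 2*57) - (-54 - 27)*(-101) = (-6 + 114) - (-81)*(-101) = 108 - 1*8181 = 108 - 8181 = -8073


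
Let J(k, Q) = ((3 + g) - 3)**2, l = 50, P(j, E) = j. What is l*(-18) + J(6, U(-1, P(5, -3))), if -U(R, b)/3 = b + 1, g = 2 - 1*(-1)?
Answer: -891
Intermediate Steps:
g = 3 (g = 2 + 1 = 3)
U(R, b) = -3 - 3*b (U(R, b) = -3*(b + 1) = -3*(1 + b) = -3 - 3*b)
J(k, Q) = 9 (J(k, Q) = ((3 + 3) - 3)**2 = (6 - 3)**2 = 3**2 = 9)
l*(-18) + J(6, U(-1, P(5, -3))) = 50*(-18) + 9 = -900 + 9 = -891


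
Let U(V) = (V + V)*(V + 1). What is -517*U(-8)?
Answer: -57904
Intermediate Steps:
U(V) = 2*V*(1 + V) (U(V) = (2*V)*(1 + V) = 2*V*(1 + V))
-517*U(-8) = -1034*(-8)*(1 - 8) = -1034*(-8)*(-7) = -517*112 = -57904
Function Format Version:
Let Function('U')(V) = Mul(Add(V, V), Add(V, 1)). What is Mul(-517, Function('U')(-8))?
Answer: -57904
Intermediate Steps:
Function('U')(V) = Mul(2, V, Add(1, V)) (Function('U')(V) = Mul(Mul(2, V), Add(1, V)) = Mul(2, V, Add(1, V)))
Mul(-517, Function('U')(-8)) = Mul(-517, Mul(2, -8, Add(1, -8))) = Mul(-517, Mul(2, -8, -7)) = Mul(-517, 112) = -57904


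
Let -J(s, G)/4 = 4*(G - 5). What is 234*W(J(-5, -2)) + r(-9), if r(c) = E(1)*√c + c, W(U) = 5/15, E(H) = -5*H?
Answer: 69 - 15*I ≈ 69.0 - 15.0*I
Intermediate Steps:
J(s, G) = 80 - 16*G (J(s, G) = -16*(G - 5) = -16*(-5 + G) = -4*(-20 + 4*G) = 80 - 16*G)
W(U) = ⅓ (W(U) = 5*(1/15) = ⅓)
r(c) = c - 5*√c (r(c) = (-5*1)*√c + c = -5*√c + c = c - 5*√c)
234*W(J(-5, -2)) + r(-9) = 234*(⅓) + (-9 - 15*I) = 78 + (-9 - 15*I) = 69 - 15*I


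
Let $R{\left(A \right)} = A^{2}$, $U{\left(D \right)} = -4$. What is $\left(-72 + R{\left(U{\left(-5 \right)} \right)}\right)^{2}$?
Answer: $3136$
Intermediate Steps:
$\left(-72 + R{\left(U{\left(-5 \right)} \right)}\right)^{2} = \left(-72 + \left(-4\right)^{2}\right)^{2} = \left(-72 + 16\right)^{2} = \left(-56\right)^{2} = 3136$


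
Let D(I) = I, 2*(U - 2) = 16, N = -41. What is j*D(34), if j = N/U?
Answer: -697/5 ≈ -139.40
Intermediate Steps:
U = 10 (U = 2 + (1/2)*16 = 2 + 8 = 10)
j = -41/10 ≈ -4.1000
j*D(34) = -41/10*34 = -697/5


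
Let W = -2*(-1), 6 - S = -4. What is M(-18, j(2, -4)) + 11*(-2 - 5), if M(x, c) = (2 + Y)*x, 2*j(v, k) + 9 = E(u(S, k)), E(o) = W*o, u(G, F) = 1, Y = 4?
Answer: -185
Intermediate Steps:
S = 10 (S = 6 - 1*(-4) = 6 + 4 = 10)
W = 2
E(o) = 2*o
j(v, k) = -7/2 (j(v, k) = -9/2 + (2*1)/2 = -9/2 + (½)*2 = -9/2 + 1 = -7/2)
M(x, c) = 6*x (M(x, c) = (2 + 4)*x = 6*x)
M(-18, j(2, -4)) + 11*(-2 - 5) = 6*(-18) + 11*(-2 - 5) = -108 + 11*(-7) = -108 - 77 = -185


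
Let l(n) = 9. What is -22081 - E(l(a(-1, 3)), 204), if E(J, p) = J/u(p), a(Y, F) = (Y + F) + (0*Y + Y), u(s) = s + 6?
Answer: -1545673/70 ≈ -22081.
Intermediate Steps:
u(s) = 6 + s
a(Y, F) = F + 2*Y (a(Y, F) = (F + Y) + (0 + Y) = (F + Y) + Y = F + 2*Y)
E(J, p) = J/(6 + p)
-22081 - E(l(a(-1, 3)), 204) = -22081 - 9/(6 + 204) = -22081 - 9/210 = -22081 - 1*3/70 = -22081 - 3/70 = -1545673/70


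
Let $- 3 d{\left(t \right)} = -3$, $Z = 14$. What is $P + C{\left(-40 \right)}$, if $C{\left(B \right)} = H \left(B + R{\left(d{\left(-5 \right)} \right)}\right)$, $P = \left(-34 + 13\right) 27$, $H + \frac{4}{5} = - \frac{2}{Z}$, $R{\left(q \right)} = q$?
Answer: $- \frac{18558}{35} \approx -530.23$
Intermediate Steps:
$d{\left(t \right)} = 1$ ($d{\left(t \right)} = \left(- \frac{1}{3}\right) \left(-3\right) = 1$)
$H = - \frac{33}{35}$ ($H = - \frac{4}{5} - \frac{2}{14} = - \frac{4}{5} - \frac{1}{7} = - \frac{33}{35} \approx -0.94286$)
$P = -567$ ($P = \left(-21\right) 27 = -567$)
$C{\left(B \right)} = - \frac{33}{35} - \frac{33 B}{35}$ ($C{\left(B \right)} = - \frac{33 \left(B + 1\right)}{35} = - \frac{33 \left(1 + B\right)}{35} = - \frac{33}{35} - \frac{33 B}{35}$)
$P + C{\left(-40 \right)} = -567 - - \frac{1287}{35} = -567 + \left(- \frac{33}{35} + \frac{264}{7}\right) = -567 + \frac{1287}{35} = - \frac{18558}{35}$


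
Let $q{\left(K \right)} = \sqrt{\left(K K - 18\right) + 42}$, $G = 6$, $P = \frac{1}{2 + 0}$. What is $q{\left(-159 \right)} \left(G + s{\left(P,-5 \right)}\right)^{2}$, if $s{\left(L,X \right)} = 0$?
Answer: $36 \sqrt{25305} \approx 5726.7$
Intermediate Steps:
$P = \frac{1}{2} \approx 0.5$
$q{\left(K \right)} = \sqrt{24 + K^{2}}$ ($q{\left(K \right)} = \sqrt{\left(K^{2} - 18\right) + 42} = \sqrt{\left(-18 + K^{2}\right) + 42} = \sqrt{24 + K^{2}}$)
$q{\left(-159 \right)} \left(G + s{\left(P,-5 \right)}\right)^{2} = \sqrt{24 + \left(-159\right)^{2}} \left(6 + 0\right)^{2} = \sqrt{24 + 25281} \cdot 6^{2} = \sqrt{25305} \cdot 36 = 36 \sqrt{25305}$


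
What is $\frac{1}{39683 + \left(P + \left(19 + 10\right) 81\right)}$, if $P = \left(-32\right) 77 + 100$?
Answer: $\frac{1}{39668} \approx 2.5209 \cdot 10^{-5}$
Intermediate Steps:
$P = -2364$ ($P = -2464 + 100 = -2364$)
$\frac{1}{39683 + \left(P + \left(19 + 10\right) 81\right)} = \frac{1}{39683 - \left(2364 - \left(19 + 10\right) 81\right)} = \frac{1}{39683 + \left(-2364 + 29 \cdot 81\right)} = \frac{1}{39683 + \left(-2364 + 2349\right)} = \frac{1}{39683 - 15} = \frac{1}{39668}$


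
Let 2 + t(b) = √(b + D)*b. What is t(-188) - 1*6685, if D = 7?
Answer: -6687 - 188*I*√181 ≈ -6687.0 - 2529.3*I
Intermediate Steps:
t(b) = -2 + b*√(7 + b) (t(b) = -2 + √(b + 7)*b = -2 + √(7 + b)*b = -2 + b*√(7 + b))
t(-188) - 1*6685 = (-2 - 188*√(7 - 188)) - 1*6685 = (-2 - 188*I*√181) - 6685 = -6687 - 188*I*√181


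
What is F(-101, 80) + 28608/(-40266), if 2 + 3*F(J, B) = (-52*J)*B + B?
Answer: 940067638/6711 ≈ 1.4008e+5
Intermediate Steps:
F(J, B) = -⅔ + B/3 - 52*B*J/3 (F(J, B) = -⅔ + ((-52*J)*B + B)/3 = -⅔ + (-52*B*J + B)/3 = -⅔ + (B - 52*B*J)/3 = -⅔ + (B/3 - 52*B*J/3) = -⅔ + B/3 - 52*B*J/3)
F(-101, 80) + 28608/(-40266) = (-⅔ + (⅓)*80 - 52/3*80*(-101)) + 28608/(-40266) = (-⅔ + 80/3 + 420160/3) + 28608*(-1/40266) = 420238/3 - 4768/6711 = 940067638/6711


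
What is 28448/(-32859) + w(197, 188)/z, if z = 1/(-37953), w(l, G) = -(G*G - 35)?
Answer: 44033770083295/32859 ≈ 1.3401e+9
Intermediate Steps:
w(l, G) = 35 - G² (w(l, G) = -(G² - 35) = -(-35 + G²) = 35 - G²)
z = -1/37953 ≈ -2.6348e-5
28448/(-32859) + w(197, 188)/z = 28448/(-32859) + (35 - 1*188²)/(-1/37953) = 28448*(-1/32859) + (35 - 1*35344)*(-37953) = -28448/32859 + (35 - 35344)*(-37953) = -28448/32859 - 35309*(-37953) = -28448/32859 + 1340082477 = 44033770083295/32859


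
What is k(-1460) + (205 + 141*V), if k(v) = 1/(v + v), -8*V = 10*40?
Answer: -19987401/2920 ≈ -6845.0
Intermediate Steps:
V = -50 (V = -5*40/4 = -⅛*400 = -50)
k(v) = 1/(2*v)
k(-1460) + (205 + 141*V) = (½)/(-1460) + (205 + 141*(-50)) = (½)*(-1/1460) + (205 - 7050) = -1/2920 - 6845 = -19987401/2920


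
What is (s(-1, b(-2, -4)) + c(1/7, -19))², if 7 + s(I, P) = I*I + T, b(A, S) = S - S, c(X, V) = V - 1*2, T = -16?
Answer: 1849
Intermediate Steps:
c(X, V) = -2 + V (c(X, V) = V - 2 = -2 + V)
b(A, S) = 0
s(I, P) = -23 + I² (s(I, P) = -7 + (I*I - 16) = -7 + (I² - 16) = -7 + (-16 + I²) = -23 + I²)
(s(-1, b(-2, -4)) + c(1/7, -19))² = ((-23 + (-1)²) + (-2 - 19))² = ((-23 + 1) - 21)² = (-22 - 21)² = (-43)² = 1849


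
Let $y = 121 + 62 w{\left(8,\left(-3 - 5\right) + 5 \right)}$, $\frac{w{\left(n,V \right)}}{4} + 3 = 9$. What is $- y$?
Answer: $-1609$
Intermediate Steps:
$w{\left(n,V \right)} = 24$ ($w{\left(n,V \right)} = -12 + 4 \cdot 9 = -12 + 36 = 24$)
$y = 1609$ ($y = 121 + 62 \cdot 24 = 121 + 1488 = 1609$)
$- y = \left(-1\right) 1609 = -1609$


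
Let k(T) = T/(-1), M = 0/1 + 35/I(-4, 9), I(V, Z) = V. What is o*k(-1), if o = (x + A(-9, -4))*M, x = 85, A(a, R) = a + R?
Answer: -630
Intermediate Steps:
A(a, R) = R + a
M = -35/4 (M = 0/1 + 35/(-4) = 0*1 + 35*(-1/4) = 0 - 35/4 = -35/4 ≈ -8.7500)
k(T) = -T (k(T) = T*(-1) = -T)
o = -630 (o = (85 + (-4 - 9))*(-35/4) = (85 - 13)*(-35/4) = 72*(-35/4) = -630)
o*k(-1) = -(-630)*(-1) = -630*1 = -630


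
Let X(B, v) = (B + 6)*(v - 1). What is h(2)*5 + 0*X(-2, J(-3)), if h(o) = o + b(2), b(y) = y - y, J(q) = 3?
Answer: 10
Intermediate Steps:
b(y) = 0
h(o) = o (h(o) = o + 0 = o)
X(B, v) = (-1 + v)*(6 + B) (X(B, v) = (6 + B)*(-1 + v) = (-1 + v)*(6 + B))
h(2)*5 + 0*X(-2, J(-3)) = 2*5 + 0*(-6 - 1*(-2) + 6*3 - 2*3) = 10 + 0*(-6 + 2 + 18 - 6) = 10 + 0*8 = 10 + 0 = 10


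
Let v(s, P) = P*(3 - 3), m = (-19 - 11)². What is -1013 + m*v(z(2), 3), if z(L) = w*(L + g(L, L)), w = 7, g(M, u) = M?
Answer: -1013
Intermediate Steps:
m = 900 (m = (-30)² = 900)
z(L) = 14*L (z(L) = 7*(L + L) = 7*(2*L) = 14*L)
v(s, P) = 0 (v(s, P) = P*0 = 0)
-1013 + m*v(z(2), 3) = -1013 + 900*0 = -1013 + 0 = -1013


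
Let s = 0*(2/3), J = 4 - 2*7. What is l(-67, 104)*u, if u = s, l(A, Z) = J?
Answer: 0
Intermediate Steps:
J = -10 (J = 4 - 14 = -10)
l(A, Z) = -10
s = 0 (s = 0*(2*(1/3)) = 0*(2/3) = 0)
u = 0
l(-67, 104)*u = -10*0 = 0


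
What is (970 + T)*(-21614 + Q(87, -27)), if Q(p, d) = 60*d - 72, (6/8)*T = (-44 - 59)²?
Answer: -1056833876/3 ≈ -3.5228e+8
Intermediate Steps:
T = 42436/3 (T = 4*(-44 - 59)²/3 = (4/3)*(-103)² = (4/3)*10609 = 42436/3 ≈ 14145.)
Q(p, d) = -72 + 60*d
(970 + T)*(-21614 + Q(87, -27)) = (970 + 42436/3)*(-21614 + (-72 + 60*(-27))) = 45346*(-21614 + (-72 - 1620))/3 = 45346*(-21614 - 1692)/3 = (45346/3)*(-23306) = -1056833876/3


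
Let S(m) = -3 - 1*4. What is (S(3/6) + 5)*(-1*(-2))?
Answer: -4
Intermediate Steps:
S(m) = -7 (S(m) = -3 - 4 = -7)
(S(3/6) + 5)*(-1*(-2)) = (-7 + 5)*(-1*(-2)) = -2*2 = -4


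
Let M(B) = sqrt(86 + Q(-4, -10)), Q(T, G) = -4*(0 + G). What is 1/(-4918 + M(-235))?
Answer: -2459/12093299 - 3*sqrt(14)/24186598 ≈ -0.00020380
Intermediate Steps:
Q(T, G) = -4*G
M(B) = 3*sqrt(14) (M(B) = sqrt(86 - 4*(-10)) = sqrt(86 + 40) = sqrt(126) = 3*sqrt(14))
1/(-4918 + M(-235)) = 1/(-4918 + 3*sqrt(14))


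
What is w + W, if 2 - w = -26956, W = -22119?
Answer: 4839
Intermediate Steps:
w = 26958 (w = 2 - 1*(-26956) = 2 + 26956 = 26958)
w + W = 26958 - 22119 = 4839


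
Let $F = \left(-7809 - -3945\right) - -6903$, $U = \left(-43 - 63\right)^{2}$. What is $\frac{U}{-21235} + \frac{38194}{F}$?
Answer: $\frac{776903386}{64533165} \approx 12.039$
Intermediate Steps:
$U = 11236$ ($U = \left(-106\right)^{2} = 11236$)
$F = 3039$ ($F = \left(-7809 + 3945\right) + 6903 = -3864 + 6903 = 3039$)
$\frac{U}{-21235} + \frac{38194}{F} = \frac{11236}{-21235} + \frac{38194}{3039} = 11236 \left(- \frac{1}{21235}\right) + 38194 \cdot \frac{1}{3039} = - \frac{11236}{21235} + \frac{38194}{3039} = \frac{776903386}{64533165}$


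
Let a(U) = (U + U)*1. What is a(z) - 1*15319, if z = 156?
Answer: -15007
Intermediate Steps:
a(U) = 2*U (a(U) = (2*U)*1 = 2*U)
a(z) - 1*15319 = 2*156 - 1*15319 = 312 - 15319 = -15007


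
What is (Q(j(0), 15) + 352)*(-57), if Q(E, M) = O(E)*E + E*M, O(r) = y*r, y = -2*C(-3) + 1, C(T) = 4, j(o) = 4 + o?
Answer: -17100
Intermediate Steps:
y = -7 (y = -2*4 + 1 = -8 + 1 = -7)
O(r) = -7*r
Q(E, M) = -7*E² + E*M (Q(E, M) = (-7*E)*E + E*M = -7*E² + E*M)
(Q(j(0), 15) + 352)*(-57) = ((4 + 0)*(15 - 7*(4 + 0)) + 352)*(-57) = (4*(15 - 7*4) + 352)*(-57) = (4*(15 - 28) + 352)*(-57) = (4*(-13) + 352)*(-57) = (-52 + 352)*(-57) = 300*(-57) = -17100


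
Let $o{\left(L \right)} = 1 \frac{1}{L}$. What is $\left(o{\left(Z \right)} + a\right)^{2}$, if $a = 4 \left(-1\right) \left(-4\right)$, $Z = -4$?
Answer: $\frac{3969}{16} \approx 248.06$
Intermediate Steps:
$o{\left(L \right)} = \frac{1}{L}$
$a = 16$ ($a = \left(-4\right) \left(-4\right) = 16$)
$\left(o{\left(Z \right)} + a\right)^{2} = \left(\frac{1}{-4} + 16\right)^{2} = \left(- \frac{1}{4} + 16\right)^{2} = \left(\frac{63}{4}\right)^{2} = \frac{3969}{16}$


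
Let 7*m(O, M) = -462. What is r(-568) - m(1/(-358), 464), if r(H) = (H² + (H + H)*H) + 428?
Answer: 968366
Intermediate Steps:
r(H) = 428 + 3*H² (r(H) = (H² + (2*H)*H) + 428 = (H² + 2*H²) + 428 = 3*H² + 428 = 428 + 3*H²)
m(O, M) = -66 (m(O, M) = (⅐)*(-462) = -66)
r(-568) - m(1/(-358), 464) = (428 + 3*(-568)²) - 1*(-66) = (428 + 3*322624) + 66 = (428 + 967872) + 66 = 968300 + 66 = 968366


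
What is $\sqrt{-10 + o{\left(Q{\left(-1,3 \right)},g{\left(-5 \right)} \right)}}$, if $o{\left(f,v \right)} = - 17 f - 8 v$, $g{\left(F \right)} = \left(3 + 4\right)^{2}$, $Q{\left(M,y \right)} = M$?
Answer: $i \sqrt{385} \approx 19.621 i$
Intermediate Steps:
$g{\left(F \right)} = 49$ ($g{\left(F \right)} = 7^{2} = 49$)
$\sqrt{-10 + o{\left(Q{\left(-1,3 \right)},g{\left(-5 \right)} \right)}} = \sqrt{-10 - 375} = \sqrt{-385} = i \sqrt{385}$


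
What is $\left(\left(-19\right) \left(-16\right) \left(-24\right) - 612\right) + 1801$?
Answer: $-6107$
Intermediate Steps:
$\left(\left(-19\right) \left(-16\right) \left(-24\right) - 612\right) + 1801 = \left(304 \left(-24\right) - 612\right) + 1801 = \left(-7296 - 612\right) + 1801 = -7908 + 1801 = -6107$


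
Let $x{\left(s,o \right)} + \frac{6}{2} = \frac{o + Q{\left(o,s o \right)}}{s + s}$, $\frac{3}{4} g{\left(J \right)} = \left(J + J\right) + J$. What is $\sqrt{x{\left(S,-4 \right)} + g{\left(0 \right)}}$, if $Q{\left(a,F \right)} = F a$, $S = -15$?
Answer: $\frac{\sqrt{1155}}{15} \approx 2.2657$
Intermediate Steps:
$g{\left(J \right)} = 4 J$ ($g{\left(J \right)} = \frac{4 \left(\left(J + J\right) + J\right)}{3} = \frac{4 \left(2 J + J\right)}{3} = \frac{4 \cdot 3 J}{3} = 4 J$)
$x{\left(s,o \right)} = -3 + \frac{o + s o^{2}}{2 s}$ ($x{\left(s,o \right)} = -3 + \frac{o + s o o}{s + s} = -3 + \frac{o + o s o}{2 s} = -3 + \left(o + s o^{2}\right) \frac{1}{2 s} = -3 + \frac{o + s o^{2}}{2 s}$)
$\sqrt{x{\left(S,-4 \right)} + g{\left(0 \right)}} = \sqrt{\left(-3 + \frac{\left(-4\right)^{2}}{2} + \frac{1}{2} \left(-4\right) \frac{1}{-15}\right) + 4 \cdot 0} = \sqrt{\left(-3 + \frac{1}{2} \cdot 16 + \frac{1}{2} \left(-4\right) \left(- \frac{1}{15}\right)\right) + 0} = \sqrt{\left(-3 + 8 + \frac{2}{15}\right) + 0} = \sqrt{\frac{77}{15} + 0} = \sqrt{\frac{77}{15}} = \frac{\sqrt{1155}}{15}$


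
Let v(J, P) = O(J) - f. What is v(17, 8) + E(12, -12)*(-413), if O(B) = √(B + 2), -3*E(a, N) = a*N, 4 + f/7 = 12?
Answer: -19880 + √19 ≈ -19876.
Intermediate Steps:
f = 56 (f = -28 + 7*12 = -28 + 84 = 56)
E(a, N) = -N*a/3 (E(a, N) = -a*N/3 = -N*a/3)
O(B) = √(2 + B)
v(J, P) = -56 + √(2 + J) (v(J, P) = √(2 + J) - 1*56 = √(2 + J) - 56 = -56 + √(2 + J))
v(17, 8) + E(12, -12)*(-413) = (-56 + √(2 + 17)) - ⅓*(-12)*12*(-413) = (-56 + √19) + 48*(-413) = (-56 + √19) - 19824 = -19880 + √19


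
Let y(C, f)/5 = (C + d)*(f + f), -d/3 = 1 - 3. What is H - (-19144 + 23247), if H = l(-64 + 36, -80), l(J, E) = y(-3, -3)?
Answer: -4193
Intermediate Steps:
d = 6 (d = -3*(1 - 3) = -3*(-2) = 6)
y(C, f) = 10*f*(6 + C) (y(C, f) = 5*((C + 6)*(f + f)) = 5*((6 + C)*(2*f)) = 5*(2*f*(6 + C)) = 10*f*(6 + C))
l(J, E) = -90 (l(J, E) = 10*(-3)*(6 - 3) = 10*(-3)*3 = -90)
H = -90
H - (-19144 + 23247) = -90 - (-19144 + 23247) = -90 - 1*4103 = -90 - 4103 = -4193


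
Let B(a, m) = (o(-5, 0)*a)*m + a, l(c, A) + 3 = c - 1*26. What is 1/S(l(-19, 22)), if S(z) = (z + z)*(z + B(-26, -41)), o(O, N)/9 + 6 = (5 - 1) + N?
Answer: 1/1849152 ≈ 5.4079e-7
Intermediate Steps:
o(O, N) = -18 + 9*N (o(O, N) = -54 + 9*((5 - 1) + N) = -54 + 9*(4 + N) = -54 + (36 + 9*N) = -18 + 9*N)
l(c, A) = -29 + c (l(c, A) = -3 + (c - 1*26) = -3 + (c - 26) = -3 + (-26 + c) = -29 + c)
B(a, m) = a - 18*a*m (B(a, m) = ((-18 + 9*0)*a)*m + a = ((-18 + 0)*a)*m + a = (-18*a)*m + a = -18*a*m + a = a - 18*a*m)
S(z) = 2*z*(-19214 + z) (S(z) = (z + z)*(z - 26*(1 - 18*(-41))) = (2*z)*(z - 26*(1 + 738)) = (2*z)*(z - 26*739) = (2*z)*(z - 19214) = (2*z)*(-19214 + z) = 2*z*(-19214 + z))
1/S(l(-19, 22)) = 1/(2*(-29 - 19)*(-19214 + (-29 - 19))) = 1/(2*(-48)*(-19214 - 48)) = 1/(2*(-48)*(-19262)) = 1/1849152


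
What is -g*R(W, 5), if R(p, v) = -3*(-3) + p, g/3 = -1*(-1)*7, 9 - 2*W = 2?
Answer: -525/2 ≈ -262.50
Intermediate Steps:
W = 7/2 (W = 9/2 - 1/2*2 = 9/2 - 1 = 7/2 ≈ 3.5000)
g = 21 (g = 3*(-1*(-1)*7) = 3*(1*7) = 3*7 = 21)
R(p, v) = 9 + p
-g*R(W, 5) = -21*(9 + 7/2) = -21*25/2 = -1*525/2 = -525/2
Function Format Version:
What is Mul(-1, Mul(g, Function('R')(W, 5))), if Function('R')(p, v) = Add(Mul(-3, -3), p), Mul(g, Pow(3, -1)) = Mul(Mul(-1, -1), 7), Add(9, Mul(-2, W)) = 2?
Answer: Rational(-525, 2) ≈ -262.50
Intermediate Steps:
W = Rational(7, 2) (W = Add(Rational(9, 2), Mul(Rational(-1, 2), 2)) = Add(Rational(9, 2), -1) = Rational(7, 2) ≈ 3.5000)
g = 21 (g = Mul(3, Mul(Mul(-1, -1), 7)) = Mul(3, Mul(1, 7)) = Mul(3, 7) = 21)
Function('R')(p, v) = Add(9, p)
Mul(-1, Mul(g, Function('R')(W, 5))) = Mul(-1, Mul(21, Add(9, Rational(7, 2)))) = Mul(-1, Mul(21, Rational(25, 2))) = Mul(-1, Rational(525, 2)) = Rational(-525, 2)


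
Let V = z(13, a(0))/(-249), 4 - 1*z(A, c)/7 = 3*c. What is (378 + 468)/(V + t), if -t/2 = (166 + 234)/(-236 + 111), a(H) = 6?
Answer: 526635/4229 ≈ 124.53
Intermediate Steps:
z(A, c) = 28 - 21*c
V = 98/249 (V = (28 - 21*6)/(-249) = (28 - 126)*(-1/249) = -98*(-1/249) = 98/249 ≈ 0.39357)
t = 32/5 (t = -2*(166 + 234)/(-236 + 111) = -800/(-125) = -800*(-1)/125 = -2*(-16/5) = 32/5 ≈ 6.4000)
(378 + 468)/(V + t) = (378 + 468)/(98/249 + 32/5) = 846/(8458/1245) = 846*(1245/8458) = 526635/4229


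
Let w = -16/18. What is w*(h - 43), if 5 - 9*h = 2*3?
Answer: 3104/81 ≈ 38.321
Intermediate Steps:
h = -⅑ (h = 5/9 - 2*3/9 = 5/9 - ⅑*6 = 5/9 - ⅔ = -⅑ ≈ -0.11111)
w = -8/9 (w = -16*1/18 = -8/9 ≈ -0.88889)
w*(h - 43) = -8*(-⅑ - 43)/9 = -8/9*(-388/9) = 3104/81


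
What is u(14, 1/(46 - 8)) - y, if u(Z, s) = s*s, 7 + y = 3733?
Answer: -5380343/1444 ≈ -3726.0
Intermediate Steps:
y = 3726 (y = -7 + 3733 = 3726)
u(Z, s) = s²
u(14, 1/(46 - 8)) - y = (1/(46 - 8))² - 1*3726 = (1/38)² - 3726 = 1/1444 - 3726 = -5380343/1444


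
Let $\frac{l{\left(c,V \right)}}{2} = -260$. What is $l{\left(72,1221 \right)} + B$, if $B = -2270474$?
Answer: $-2270994$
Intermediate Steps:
$l{\left(c,V \right)} = -520$ ($l{\left(c,V \right)} = 2 \left(-260\right) = -520$)
$l{\left(72,1221 \right)} + B = -520 - 2270474 = -2270994$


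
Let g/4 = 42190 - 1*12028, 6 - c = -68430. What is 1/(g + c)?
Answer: 1/189084 ≈ 5.2887e-6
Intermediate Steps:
c = 68436 (c = 6 - 1*(-68430) = 6 + 68430 = 68436)
g = 120648 (g = 4*(42190 - 1*12028) = 4*(42190 - 12028) = 4*30162 = 120648)
1/(g + c) = 1/(120648 + 68436) = 1/189084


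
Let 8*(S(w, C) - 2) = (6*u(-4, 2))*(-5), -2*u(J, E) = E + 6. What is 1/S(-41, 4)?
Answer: 1/17 ≈ 0.058824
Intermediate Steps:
u(J, E) = -3 - E/2 (u(J, E) = -(E + 6)/2 = -(6 + E)/2 = -3 - E/2)
S(w, C) = 17 (S(w, C) = 2 + ((6*(-3 - ½*2))*(-5))/8 = 2 + ((6*(-3 - 1))*(-5))/8 = 2 + ((6*(-4))*(-5))/8 = 2 + (-24*(-5))/8 = 2 + (⅛)*120 = 2 + 15 = 17)
1/S(-41, 4) = 1/17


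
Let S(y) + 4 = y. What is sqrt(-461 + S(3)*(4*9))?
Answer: I*sqrt(497) ≈ 22.293*I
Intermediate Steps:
S(y) = -4 + y
sqrt(-461 + S(3)*(4*9)) = sqrt(-461 + (-4 + 3)*(4*9)) = sqrt(-461 - 1*36) = sqrt(-461 - 36) = sqrt(-497) = I*sqrt(497)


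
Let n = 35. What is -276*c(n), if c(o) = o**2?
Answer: -338100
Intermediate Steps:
-276*c(n) = -276*35**2 = -276*1225 = -338100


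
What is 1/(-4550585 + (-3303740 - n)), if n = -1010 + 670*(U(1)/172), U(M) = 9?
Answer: -86/675388105 ≈ -1.2733e-7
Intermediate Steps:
n = -83845/86 (n = -1010 + 670*(9/172) = -1010 + 3015/86 = -83845/86 ≈ -974.94)
1/(-4550585 + (-3303740 - n)) = 1/(-4550585 + (-3303740 - 1*(-83845/86))) = 1/(-4550585 + (-3303740 + 83845/86)) = 1/(-4550585 - 284037795/86) = 1/(-675388105/86) = -86/675388105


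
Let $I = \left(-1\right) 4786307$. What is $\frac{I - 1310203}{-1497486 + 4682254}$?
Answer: $- \frac{3048255}{1592384} \approx -1.9143$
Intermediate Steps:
$I = -4786307$
$\frac{I - 1310203}{-1497486 + 4682254} = \frac{-4786307 - 1310203}{-1497486 + 4682254} = - \frac{6096510}{3184768} = \left(-6096510\right) \frac{1}{3184768} = - \frac{3048255}{1592384}$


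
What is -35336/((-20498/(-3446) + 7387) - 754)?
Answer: -15220982/2859727 ≈ -5.3225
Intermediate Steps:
-35336/((-20498/(-3446) + 7387) - 754) = -35336/((-20498*(-1/3446) + 7387) - 754) = -35336/((10249/1723 + 7387) - 754) = -35336/(12738050/1723 - 754) = -35336/11438908/1723 = -35336*1723/11438908 = -15220982/2859727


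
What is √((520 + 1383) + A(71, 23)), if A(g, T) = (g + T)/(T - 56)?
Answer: √2069265/33 ≈ 43.591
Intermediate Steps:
A(g, T) = (T + g)/(-56 + T)
√((520 + 1383) + A(71, 23)) = √((520 + 1383) + (23 + 71)/(-56 + 23)) = √(1903 + 94/(-33)) = √(1903 - 1/33*94) = √(1903 - 94/33) = √(62705/33) = √2069265/33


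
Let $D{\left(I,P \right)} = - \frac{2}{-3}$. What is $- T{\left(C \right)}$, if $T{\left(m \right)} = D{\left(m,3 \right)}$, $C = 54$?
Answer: $- \frac{2}{3} \approx -0.66667$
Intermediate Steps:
$D{\left(I,P \right)} = \frac{2}{3}$ ($D{\left(I,P \right)} = \left(-2\right) \left(- \frac{1}{3}\right) = \frac{2}{3}$)
$T{\left(m \right)} = \frac{2}{3}$
$- T{\left(C \right)} = \left(-1\right) \frac{2}{3} = - \frac{2}{3}$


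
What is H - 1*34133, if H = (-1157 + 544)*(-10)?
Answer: -28003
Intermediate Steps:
H = 6130 (H = -613*(-10) = 6130)
H - 1*34133 = 6130 - 1*34133 = 6130 - 34133 = -28003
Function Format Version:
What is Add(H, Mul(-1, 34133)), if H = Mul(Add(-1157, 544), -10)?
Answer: -28003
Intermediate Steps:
H = 6130 (H = Mul(-613, -10) = 6130)
Add(H, Mul(-1, 34133)) = Add(6130, Mul(-1, 34133)) = Add(6130, -34133) = -28003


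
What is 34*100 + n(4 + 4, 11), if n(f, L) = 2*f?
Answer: 3416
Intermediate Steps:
34*100 + n(4 + 4, 11) = 34*100 + 2*(4 + 4) = 3400 + 2*8 = 3400 + 16 = 3416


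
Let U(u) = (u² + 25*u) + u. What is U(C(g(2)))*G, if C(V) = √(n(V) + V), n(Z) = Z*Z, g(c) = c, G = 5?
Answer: 30 + 130*√6 ≈ 348.43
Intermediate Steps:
n(Z) = Z²
C(V) = √(V + V²) (C(V) = √(V² + V) = √(V + V²))
U(u) = u² + 26*u
U(C(g(2)))*G = (√(2*(1 + 2))*(26 + √(2*(1 + 2))))*5 = (√(2*3)*(26 + √(2*3)))*5 = (√6*(26 + √6))*5 = 5*√6*(26 + √6)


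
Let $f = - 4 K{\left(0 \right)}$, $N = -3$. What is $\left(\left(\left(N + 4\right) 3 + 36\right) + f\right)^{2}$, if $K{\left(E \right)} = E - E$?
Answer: $1521$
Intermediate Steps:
$K{\left(E \right)} = 0$
$f = 0$ ($f = \left(-4\right) 0 = 0$)
$\left(\left(\left(N + 4\right) 3 + 36\right) + f\right)^{2} = \left(\left(\left(-3 + 4\right) 3 + 36\right) + 0\right)^{2} = \left(\left(1 \cdot 3 + 36\right) + 0\right)^{2} = \left(\left(3 + 36\right) + 0\right)^{2} = \left(39 + 0\right)^{2} = 39^{2} = 1521$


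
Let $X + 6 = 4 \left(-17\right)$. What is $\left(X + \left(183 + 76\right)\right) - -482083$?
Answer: $482268$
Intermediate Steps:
$X = -74$ ($X = -6 + 4 \left(-17\right) = -6 - 68 = -74$)
$\left(X + \left(183 + 76\right)\right) - -482083 = \left(-74 + \left(183 + 76\right)\right) - -482083 = \left(-74 + 259\right) + 482083 = 185 + 482083 = 482268$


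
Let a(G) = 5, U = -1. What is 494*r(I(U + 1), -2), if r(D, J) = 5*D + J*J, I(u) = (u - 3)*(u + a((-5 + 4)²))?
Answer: -35074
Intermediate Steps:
I(u) = (-3 + u)*(5 + u) (I(u) = (u - 3)*(u + 5) = (-3 + u)*(5 + u))
r(D, J) = J² + 5*D (r(D, J) = 5*D + J² = J² + 5*D)
494*r(I(U + 1), -2) = 494*((-2)² + 5*(-15 + (-1 + 1)² + 2*(-1 + 1))) = 494*(4 + 5*(-15 + 0² + 2*0)) = 494*(4 + 5*(-15 + 0 + 0)) = 494*(4 + 5*(-15)) = 494*(4 - 75) = 494*(-71) = -35074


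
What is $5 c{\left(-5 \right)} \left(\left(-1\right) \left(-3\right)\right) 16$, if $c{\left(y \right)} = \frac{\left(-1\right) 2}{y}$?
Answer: $96$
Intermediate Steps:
$c{\left(y \right)} = - \frac{2}{y}$
$5 c{\left(-5 \right)} \left(\left(-1\right) \left(-3\right)\right) 16 = 5 \left(- \frac{2}{-5}\right) \left(\left(-1\right) \left(-3\right)\right) 16 = 5 \left(\left(-2\right) \left(- \frac{1}{5}\right)\right) 3 \cdot 16 = 5 \cdot \frac{2}{5} \cdot 3 \cdot 16 = 2 \cdot 3 \cdot 16 = 6 \cdot 16 = 96$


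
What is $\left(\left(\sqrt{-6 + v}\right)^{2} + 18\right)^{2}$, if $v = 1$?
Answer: $169$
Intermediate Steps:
$\left(\left(\sqrt{-6 + v}\right)^{2} + 18\right)^{2} = \left(\left(\sqrt{-6 + 1}\right)^{2} + 18\right)^{2} = \left(\left(\sqrt{-5}\right)^{2} + 18\right)^{2} = \left(\left(i \sqrt{5}\right)^{2} + 18\right)^{2} = \left(-5 + 18\right)^{2} = 13^{2} = 169$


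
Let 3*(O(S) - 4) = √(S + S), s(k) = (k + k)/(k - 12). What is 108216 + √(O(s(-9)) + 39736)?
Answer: 108216 + √(17525340 + 42*√21)/21 ≈ 1.0842e+5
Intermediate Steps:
s(k) = 2*k/(-12 + k) (s(k) = (2*k)/(-12 + k) = 2*k/(-12 + k))
O(S) = 4 + √2*√S/3 (O(S) = 4 + √(S + S)/3 = 4 + √(2*S)/3 = 4 + (√2*√S)/3 = 4 + √2*√S/3)
108216 + √(O(s(-9)) + 39736) = 108216 + √((4 + √2*√(2*(-9)/(-12 - 9))/3) + 39736) = 108216 + √((4 + √2*√(2*(-9)/(-21))/3) + 39736) = 108216 + √((4 + √2*√(2*(-9)*(-1/21))/3) + 39736) = 108216 + √((4 + √2*√(6/7)/3) + 39736) = 108216 + √((4 + √2*(√42/7)/3) + 39736) = 108216 + √((4 + 2*√21/21) + 39736) = 108216 + √(39740 + 2*√21/21)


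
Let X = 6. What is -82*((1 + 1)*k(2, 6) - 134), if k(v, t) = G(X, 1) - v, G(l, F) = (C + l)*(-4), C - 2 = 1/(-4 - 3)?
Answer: 115292/7 ≈ 16470.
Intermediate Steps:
C = 13/7 (C = 2 + 1/(-4 - 3) = 2 + 1/(-7) = 2 - ⅐ = 13/7 ≈ 1.8571)
G(l, F) = -52/7 - 4*l (G(l, F) = (13/7 + l)*(-4) = -52/7 - 4*l)
k(v, t) = -220/7 - v (k(v, t) = (-52/7 - 4*6) - v = (-52/7 - 24) - v = -220/7 - v)
-82*((1 + 1)*k(2, 6) - 134) = -82*((1 + 1)*(-220/7 - 1*2) - 134) = -82*(2*(-220/7 - 2) - 134) = -82*(2*(-234/7) - 134) = -82*(-468/7 - 134) = -82*(-1406/7) = 115292/7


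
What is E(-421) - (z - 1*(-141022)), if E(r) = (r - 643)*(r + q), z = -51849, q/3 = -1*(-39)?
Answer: 234283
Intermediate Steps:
q = 117 (q = 3*(-1*(-39)) = 3*39 = 117)
E(r) = (-643 + r)*(117 + r) (E(r) = (r - 643)*(r + 117) = (-643 + r)*(117 + r))
E(-421) - (z - 1*(-141022)) = (-75231 + (-421)² - 526*(-421)) - (-51849 - 1*(-141022)) = (-75231 + 177241 + 221446) - (-51849 + 141022) = 323456 - 1*89173 = 323456 - 89173 = 234283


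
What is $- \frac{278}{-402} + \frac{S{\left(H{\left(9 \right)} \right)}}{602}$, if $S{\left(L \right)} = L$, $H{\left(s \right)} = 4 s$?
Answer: $\frac{45457}{60501} \approx 0.75134$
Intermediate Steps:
$- \frac{278}{-402} + \frac{S{\left(H{\left(9 \right)} \right)}}{602} = - \frac{278}{-402} + \frac{4 \cdot 9}{602} = \left(-278\right) \left(- \frac{1}{402}\right) + 36 \cdot \frac{1}{602} = \frac{139}{201} + \frac{18}{301} = \frac{45457}{60501}$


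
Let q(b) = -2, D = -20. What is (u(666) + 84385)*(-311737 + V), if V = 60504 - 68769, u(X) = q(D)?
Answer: -27002728766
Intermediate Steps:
u(X) = -2
V = -8265
(u(666) + 84385)*(-311737 + V) = (-2 + 84385)*(-311737 - 8265) = 84383*(-320002) = -27002728766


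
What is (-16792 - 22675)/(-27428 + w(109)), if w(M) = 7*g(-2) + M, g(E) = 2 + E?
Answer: 39467/27319 ≈ 1.4447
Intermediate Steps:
w(M) = M (w(M) = 7*(2 - 2) + M = 7*0 + M = 0 + M = M)
(-16792 - 22675)/(-27428 + w(109)) = (-16792 - 22675)/(-27428 + 109) = -39467/(-27319) = -39467*(-1/27319) = 39467/27319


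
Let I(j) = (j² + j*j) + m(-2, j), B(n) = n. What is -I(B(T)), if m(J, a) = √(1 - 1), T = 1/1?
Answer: -2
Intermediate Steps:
T = 1
m(J, a) = 0 (m(J, a) = √0 = 0)
I(j) = 2*j² (I(j) = (j² + j*j) + 0 = (j² + j²) + 0 = 2*j² + 0 = 2*j²)
-I(B(T)) = -2*1² = -2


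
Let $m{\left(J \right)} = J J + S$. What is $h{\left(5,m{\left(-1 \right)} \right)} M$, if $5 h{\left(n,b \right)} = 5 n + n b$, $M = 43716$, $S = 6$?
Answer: $524592$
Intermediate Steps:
$m{\left(J \right)} = 6 + J^{2}$ ($m{\left(J \right)} = J J + 6 = J^{2} + 6 = 6 + J^{2}$)
$h{\left(n,b \right)} = n + \frac{b n}{5}$ ($h{\left(n,b \right)} = \frac{5 n + n b}{5} = \frac{5 n + b n}{5} = n + \frac{b n}{5}$)
$h{\left(5,m{\left(-1 \right)} \right)} M = \frac{1}{5} \cdot 5 \left(5 + \left(6 + \left(-1\right)^{2}\right)\right) 43716 = \frac{1}{5} \cdot 5 \left(5 + \left(6 + 1\right)\right) 43716 = \frac{1}{5} \cdot 5 \left(5 + 7\right) 43716 = \frac{1}{5} \cdot 5 \cdot 12 \cdot 43716 = 12 \cdot 43716 = 524592$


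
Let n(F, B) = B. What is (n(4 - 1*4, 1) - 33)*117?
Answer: -3744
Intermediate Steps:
(n(4 - 1*4, 1) - 33)*117 = (1 - 33)*117 = -32*117 = -3744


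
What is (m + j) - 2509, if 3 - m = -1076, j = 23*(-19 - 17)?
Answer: -2258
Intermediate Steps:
j = -828 (j = 23*(-36) = -828)
m = 1079 (m = 3 - 1*(-1076) = 3 + 1076 = 1079)
(m + j) - 2509 = (1079 - 828) - 2509 = 251 - 2509 = -2258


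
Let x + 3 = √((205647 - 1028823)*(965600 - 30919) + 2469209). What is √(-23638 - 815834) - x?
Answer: 3 - I*√769404497647 + 4*I*√52467 ≈ 3.0 - 8.7624e+5*I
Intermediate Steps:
x = -3 + I*√769404497647 (x = -3 + √((205647 - 1028823)*(965600 - 30919) + 2469209) = -3 + √(-823176*934681 + 2469209) = -3 + √(-769406966856 + 2469209) = -3 + √(-769404497647) = -3 + I*√769404497647 ≈ -3.0 + 8.7716e+5*I)
√(-23638 - 815834) - x = √(-23638 - 815834) - (-3 + I*√769404497647) = √(-839472) + (3 - I*√769404497647) = 4*I*√52467 + (3 - I*√769404497647) = 3 - I*√769404497647 + 4*I*√52467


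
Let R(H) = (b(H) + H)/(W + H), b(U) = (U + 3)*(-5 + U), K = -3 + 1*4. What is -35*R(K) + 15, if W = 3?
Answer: 585/4 ≈ 146.25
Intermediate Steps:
K = 1 (K = -3 + 4 = 1)
b(U) = (-5 + U)*(3 + U) (b(U) = (3 + U)*(-5 + U) = (-5 + U)*(3 + U))
R(H) = (-15 + H**2 - H)/(3 + H) (R(H) = ((-15 + H**2 - 2*H) + H)/(3 + H) = (-15 + H**2 - H)/(3 + H))
-35*R(K) + 15 = -35*(-15 + 1**2 - 1*1)/(3 + 1) + 15 = -35*(-15 + 1 - 1)/4 + 15 = -35*(-15)/4 + 15 = -35*(-15/4) + 15 = 525/4 + 15 = 585/4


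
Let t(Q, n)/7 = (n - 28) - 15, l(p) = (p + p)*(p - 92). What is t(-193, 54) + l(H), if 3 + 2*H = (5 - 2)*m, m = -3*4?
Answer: 8851/2 ≈ 4425.5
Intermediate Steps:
m = -12
H = -39/2 (H = -3/2 + ((5 - 2)*(-12))/2 = -3/2 + (3*(-12))/2 = -3/2 + (½)*(-36) = -3/2 - 18 = -39/2 ≈ -19.500)
l(p) = 2*p*(-92 + p) (l(p) = (2*p)*(-92 + p) = 2*p*(-92 + p))
t(Q, n) = -301 + 7*n (t(Q, n) = 7*((n - 28) - 15) = 7*((-28 + n) - 15) = 7*(-43 + n) = -301 + 7*n)
t(-193, 54) + l(H) = (-301 + 7*54) + 2*(-39/2)*(-92 - 39/2) = (-301 + 378) + 2*(-39/2)*(-223/2) = 77 + 8697/2 = 8851/2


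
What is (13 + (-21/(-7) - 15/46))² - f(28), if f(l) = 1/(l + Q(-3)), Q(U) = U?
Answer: 12993909/52900 ≈ 245.63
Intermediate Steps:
f(l) = 1/(-3 + l) (f(l) = 1/(l - 3) = 1/(-3 + l))
(13 + (-21/(-7) - 15/46))² - f(28) = (13 + (-21/(-7) - 15/46))² - 1/(-3 + 28) = (13 + (-21*(-⅐) - 15*1/46))² - 1/25 = (13 + (3 - 15/46))² - 1*1/25 = (13 + 123/46)² - 1/25 = (721/46)² - 1/25 = 519841/2116 - 1/25 = 12993909/52900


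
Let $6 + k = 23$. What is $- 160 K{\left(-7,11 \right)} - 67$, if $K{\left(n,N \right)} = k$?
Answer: $-2787$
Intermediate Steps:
$k = 17$ ($k = -6 + 23 = 17$)
$K{\left(n,N \right)} = 17$
$- 160 K{\left(-7,11 \right)} - 67 = \left(-160\right) 17 - 67 = -2720 - 67 = -2787$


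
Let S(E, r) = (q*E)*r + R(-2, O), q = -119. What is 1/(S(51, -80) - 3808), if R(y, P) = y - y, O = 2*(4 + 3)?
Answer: 1/481712 ≈ 2.0759e-6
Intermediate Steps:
O = 14 (O = 2*7 = 14)
R(y, P) = 0
S(E, r) = -119*E*r (S(E, r) = (-119*E)*r + 0 = -119*E*r + 0 = -119*E*r)
1/(S(51, -80) - 3808) = 1/(-119*51*(-80) - 3808) = 1/(485520 - 3808) = 1/481712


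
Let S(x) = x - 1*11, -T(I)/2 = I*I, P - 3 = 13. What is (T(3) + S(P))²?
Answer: 169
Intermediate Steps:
P = 16 (P = 3 + 13 = 16)
T(I) = -2*I² (T(I) = -2*I*I = -2*I²)
S(x) = -11 + x (S(x) = x - 11 = -11 + x)
(T(3) + S(P))² = (-2*3² + (-11 + 16))² = (-2*9 + 5)² = (-18 + 5)² = (-13)² = 169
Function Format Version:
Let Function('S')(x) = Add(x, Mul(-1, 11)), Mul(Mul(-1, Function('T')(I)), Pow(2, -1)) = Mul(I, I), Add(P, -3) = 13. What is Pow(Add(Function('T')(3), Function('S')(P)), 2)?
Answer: 169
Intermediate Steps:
P = 16 (P = Add(3, 13) = 16)
Function('T')(I) = Mul(-2, Pow(I, 2)) (Function('T')(I) = Mul(-2, Mul(I, I)) = Mul(-2, Pow(I, 2)))
Function('S')(x) = Add(-11, x) (Function('S')(x) = Add(x, -11) = Add(-11, x))
Pow(Add(Function('T')(3), Function('S')(P)), 2) = Pow(Add(Mul(-2, Pow(3, 2)), Add(-11, 16)), 2) = Pow(Add(Mul(-2, 9), 5), 2) = Pow(Add(-18, 5), 2) = Pow(-13, 2) = 169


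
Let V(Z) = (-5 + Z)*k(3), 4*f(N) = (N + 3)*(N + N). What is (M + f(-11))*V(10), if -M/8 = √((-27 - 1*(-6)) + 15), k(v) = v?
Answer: 660 - 120*I*√6 ≈ 660.0 - 293.94*I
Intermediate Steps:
f(N) = N*(3 + N)/2 (f(N) = ((N + 3)*(N + N))/4 = ((3 + N)*(2*N))/4 = (2*N*(3 + N))/4 = N*(3 + N)/2)
V(Z) = -15 + 3*Z (V(Z) = (-5 + Z)*3 = -15 + 3*Z)
M = -8*I*√6 (M = -8*√((-27 - 1*(-6)) + 15) = -8*√((-27 + 6) + 15) = -8*√(-21 + 15) = -8*I*√6 ≈ -19.596*I)
(M + f(-11))*V(10) = (-8*I*√6 + (½)*(-11)*(3 - 11))*(-15 + 3*10) = (-8*I*√6 + (½)*(-11)*(-8))*(-15 + 30) = (-8*I*√6 + 44)*15 = (44 - 8*I*√6)*15 = 660 - 120*I*√6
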